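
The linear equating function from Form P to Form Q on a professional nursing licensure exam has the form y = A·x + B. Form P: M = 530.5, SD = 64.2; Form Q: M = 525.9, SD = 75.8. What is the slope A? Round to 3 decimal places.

A = SD_Y / SD_X = 75.8 / 64.2 = 1.181

1.181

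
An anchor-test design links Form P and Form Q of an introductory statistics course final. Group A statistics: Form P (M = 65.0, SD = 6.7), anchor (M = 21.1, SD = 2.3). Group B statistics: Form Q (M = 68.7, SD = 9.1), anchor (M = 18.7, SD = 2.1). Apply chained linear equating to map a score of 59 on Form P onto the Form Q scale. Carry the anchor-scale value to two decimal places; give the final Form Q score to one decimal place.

70.2

Form P → anchor (Group A): v = (2.3/6.7)(59 − 65.0) + 21.1 = 19.04
anchor → Form Q (Group B): y = (9.1/2.1)(19.04 − 18.7) + 68.7 = 70.2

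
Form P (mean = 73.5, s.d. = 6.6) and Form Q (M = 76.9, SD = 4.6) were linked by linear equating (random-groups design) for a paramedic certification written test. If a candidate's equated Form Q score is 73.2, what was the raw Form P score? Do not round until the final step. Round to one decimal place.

Invert y = (SD_Y/SD_X)(x − M_X) + M_Y:
x = (SD_X/SD_Y)(y − M_Y) + M_X = (6.6/4.6)(73.2 − 76.9) + 73.5
x = 1.434783 × -3.700 + 73.5 = 68.2

68.2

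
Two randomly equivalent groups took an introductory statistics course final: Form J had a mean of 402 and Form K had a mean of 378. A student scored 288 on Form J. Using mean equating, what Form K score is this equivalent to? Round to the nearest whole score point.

264

Mean equating: y = x + (M_Y − M_X) = 288 + (378 − 402) = 264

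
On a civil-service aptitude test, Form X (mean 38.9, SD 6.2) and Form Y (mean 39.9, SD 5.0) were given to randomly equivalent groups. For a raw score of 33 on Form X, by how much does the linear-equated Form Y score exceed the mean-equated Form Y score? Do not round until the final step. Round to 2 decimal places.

1.14

Mean-equated: 33 + (39.9 − 38.9) = 34.00
Linear-equated: (5.0/6.2)(33 − 38.9) + 39.9 = 35.142
Difference = 35.142 − 34.00 = 1.14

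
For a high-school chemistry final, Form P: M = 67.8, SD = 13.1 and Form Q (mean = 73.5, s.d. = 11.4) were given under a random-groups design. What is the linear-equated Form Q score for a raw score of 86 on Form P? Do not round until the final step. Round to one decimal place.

Linear equating: y = (SD_Y/SD_X)(x − M_X) + M_Y
y = (11.4/13.1)(86 − 67.8) + 73.5
y = 0.870229 × 18.2 + 73.5 = 15.8382 + 73.5 = 89.3

89.3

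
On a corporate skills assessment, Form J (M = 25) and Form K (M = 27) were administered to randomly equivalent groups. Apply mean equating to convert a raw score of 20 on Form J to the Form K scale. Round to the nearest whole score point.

Mean equating: y = x + (M_Y − M_X) = 20 + (27 − 25) = 22

22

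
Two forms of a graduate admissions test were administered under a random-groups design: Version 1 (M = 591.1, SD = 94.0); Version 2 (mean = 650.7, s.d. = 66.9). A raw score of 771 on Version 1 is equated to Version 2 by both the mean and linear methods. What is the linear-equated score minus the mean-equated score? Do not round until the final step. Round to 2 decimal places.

-51.86

Mean-equated: 771 + (650.7 − 591.1) = 830.60
Linear-equated: (66.9/94.0)(771 − 591.1) + 650.7 = 778.735
Difference = 778.735 − 830.60 = -51.86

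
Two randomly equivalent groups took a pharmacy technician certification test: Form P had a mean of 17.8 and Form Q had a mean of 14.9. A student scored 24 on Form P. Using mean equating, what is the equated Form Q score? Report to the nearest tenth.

Mean equating: y = x + (M_Y − M_X) = 24 + (14.9 − 17.8) = 21.1

21.1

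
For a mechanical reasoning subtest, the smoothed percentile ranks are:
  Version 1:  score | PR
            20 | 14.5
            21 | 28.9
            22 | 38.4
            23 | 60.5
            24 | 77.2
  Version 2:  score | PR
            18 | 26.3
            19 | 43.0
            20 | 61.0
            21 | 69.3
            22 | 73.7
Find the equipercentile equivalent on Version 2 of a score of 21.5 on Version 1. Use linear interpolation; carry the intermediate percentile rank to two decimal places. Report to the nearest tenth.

PR of 21.5 on Version 1: 28.9 + (21.5 − 21)/(22 − 21) × (38.4 − 28.9) = 33.65
On Version 2, PR 33.65 falls between score 18 (PR 26.3) and 19 (PR 43.0).
Interpolate: 18 + (33.65 − 26.3)/(43.0 − 26.3) × (19 − 18) = 18.4

18.4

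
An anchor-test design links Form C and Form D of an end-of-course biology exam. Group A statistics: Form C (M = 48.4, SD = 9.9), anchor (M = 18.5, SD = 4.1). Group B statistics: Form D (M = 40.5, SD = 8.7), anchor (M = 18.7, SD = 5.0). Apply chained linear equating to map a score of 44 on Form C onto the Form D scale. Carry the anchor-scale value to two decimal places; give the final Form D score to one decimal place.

Form C → anchor (Group A): v = (4.1/9.9)(44 − 48.4) + 18.5 = 16.68
anchor → Form D (Group B): y = (8.7/5.0)(16.68 − 18.7) + 40.5 = 37.0

37.0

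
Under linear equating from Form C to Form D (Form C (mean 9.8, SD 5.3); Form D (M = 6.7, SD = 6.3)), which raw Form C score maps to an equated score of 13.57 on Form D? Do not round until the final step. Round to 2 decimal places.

15.58

Invert y = (SD_Y/SD_X)(x − M_X) + M_Y:
x = (SD_X/SD_Y)(y − M_Y) + M_X = (5.3/6.3)(13.57 − 6.7) + 9.8
x = 0.841270 × 6.870 + 9.8 = 15.58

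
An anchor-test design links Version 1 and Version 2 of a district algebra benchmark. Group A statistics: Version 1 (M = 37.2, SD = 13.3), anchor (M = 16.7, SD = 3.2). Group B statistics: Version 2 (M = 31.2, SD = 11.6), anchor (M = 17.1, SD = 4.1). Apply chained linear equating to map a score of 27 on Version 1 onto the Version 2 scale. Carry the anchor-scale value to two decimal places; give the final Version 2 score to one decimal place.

23.1

Version 1 → anchor (Group A): v = (3.2/13.3)(27 − 37.2) + 16.7 = 14.25
anchor → Version 2 (Group B): y = (11.6/4.1)(14.25 − 17.1) + 31.2 = 23.1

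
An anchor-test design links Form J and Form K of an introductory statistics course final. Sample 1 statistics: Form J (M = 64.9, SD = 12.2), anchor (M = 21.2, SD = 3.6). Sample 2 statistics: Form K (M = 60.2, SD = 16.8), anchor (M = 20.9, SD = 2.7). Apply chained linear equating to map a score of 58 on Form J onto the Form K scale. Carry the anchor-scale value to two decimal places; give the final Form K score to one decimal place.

49.4

Form J → anchor (Sample 1): v = (3.6/12.2)(58 − 64.9) + 21.2 = 19.16
anchor → Form K (Sample 2): y = (16.8/2.7)(19.16 − 20.9) + 60.2 = 49.4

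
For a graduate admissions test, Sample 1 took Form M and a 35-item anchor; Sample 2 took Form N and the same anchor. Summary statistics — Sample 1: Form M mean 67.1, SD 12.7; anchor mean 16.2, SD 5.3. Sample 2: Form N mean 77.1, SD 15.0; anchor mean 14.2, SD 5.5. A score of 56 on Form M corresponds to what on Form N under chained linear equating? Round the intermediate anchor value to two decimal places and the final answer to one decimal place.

69.9

Form M → anchor (Sample 1): v = (5.3/12.7)(56 − 67.1) + 16.2 = 11.57
anchor → Form N (Sample 2): y = (15.0/5.5)(11.57 − 14.2) + 77.1 = 69.9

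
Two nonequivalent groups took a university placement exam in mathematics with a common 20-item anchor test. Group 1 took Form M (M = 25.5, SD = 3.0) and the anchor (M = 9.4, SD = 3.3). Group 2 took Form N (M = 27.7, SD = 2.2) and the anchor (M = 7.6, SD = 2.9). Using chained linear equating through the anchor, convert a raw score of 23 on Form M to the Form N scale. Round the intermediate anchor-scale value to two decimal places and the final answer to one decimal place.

27.0

Form M → anchor (Group 1): v = (3.3/3.0)(23 − 25.5) + 9.4 = 6.65
anchor → Form N (Group 2): y = (2.2/2.9)(6.65 − 7.6) + 27.7 = 27.0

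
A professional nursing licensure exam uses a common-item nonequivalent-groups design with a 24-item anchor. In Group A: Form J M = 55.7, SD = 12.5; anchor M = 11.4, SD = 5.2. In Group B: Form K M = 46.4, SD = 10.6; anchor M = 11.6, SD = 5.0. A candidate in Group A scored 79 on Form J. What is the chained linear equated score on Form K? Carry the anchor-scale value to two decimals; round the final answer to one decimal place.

Form J → anchor (Group A): v = (5.2/12.5)(79 − 55.7) + 11.4 = 21.09
anchor → Form K (Group B): y = (10.6/5.0)(21.09 − 11.6) + 46.4 = 66.5

66.5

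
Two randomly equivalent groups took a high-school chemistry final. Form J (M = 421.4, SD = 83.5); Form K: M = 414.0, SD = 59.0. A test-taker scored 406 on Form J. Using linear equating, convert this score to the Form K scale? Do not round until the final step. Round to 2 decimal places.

403.12

Linear equating: y = (SD_Y/SD_X)(x − M_X) + M_Y
y = (59.0/83.5)(406 − 421.4) + 414.0
y = 0.706587 × -15.4 + 414.0 = -10.8814 + 414.0 = 403.12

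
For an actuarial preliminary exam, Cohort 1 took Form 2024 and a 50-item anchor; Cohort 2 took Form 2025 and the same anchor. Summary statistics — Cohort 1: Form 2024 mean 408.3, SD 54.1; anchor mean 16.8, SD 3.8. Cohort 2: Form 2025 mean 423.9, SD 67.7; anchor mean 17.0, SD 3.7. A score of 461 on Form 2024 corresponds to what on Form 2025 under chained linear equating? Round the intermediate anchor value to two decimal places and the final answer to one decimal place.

Form 2024 → anchor (Cohort 1): v = (3.8/54.1)(461 − 408.3) + 16.8 = 20.50
anchor → Form 2025 (Cohort 2): y = (67.7/3.7)(20.50 − 17.0) + 423.9 = 487.9

487.9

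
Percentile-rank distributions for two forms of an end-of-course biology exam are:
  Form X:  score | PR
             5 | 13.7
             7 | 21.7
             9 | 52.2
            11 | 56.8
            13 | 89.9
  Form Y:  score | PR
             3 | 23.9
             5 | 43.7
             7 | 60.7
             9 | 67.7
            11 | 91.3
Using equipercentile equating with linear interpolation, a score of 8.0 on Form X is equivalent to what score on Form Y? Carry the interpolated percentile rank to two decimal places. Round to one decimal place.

4.3

PR of 8.0 on Form X: 21.7 + (8.0 − 7)/(9 − 7) × (52.2 − 21.7) = 36.95
On Form Y, PR 36.95 falls between score 3 (PR 23.9) and 5 (PR 43.7).
Interpolate: 3 + (36.95 − 23.9)/(43.7 − 23.9) × (5 − 3) = 4.3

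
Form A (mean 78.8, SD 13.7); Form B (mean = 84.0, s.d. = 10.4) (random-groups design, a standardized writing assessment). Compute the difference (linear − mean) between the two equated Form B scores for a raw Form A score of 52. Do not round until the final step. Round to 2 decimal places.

6.46

Mean-equated: 52 + (84.0 − 78.8) = 57.20
Linear-equated: (10.4/13.7)(52 − 78.8) + 84.0 = 63.655
Difference = 63.655 − 57.20 = 6.46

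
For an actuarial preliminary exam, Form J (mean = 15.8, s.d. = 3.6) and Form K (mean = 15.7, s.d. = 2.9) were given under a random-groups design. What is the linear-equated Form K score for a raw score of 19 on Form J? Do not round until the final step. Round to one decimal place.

Linear equating: y = (SD_Y/SD_X)(x − M_X) + M_Y
y = (2.9/3.6)(19 − 15.8) + 15.7
y = 0.805556 × 3.2 + 15.7 = 2.5778 + 15.7 = 18.3

18.3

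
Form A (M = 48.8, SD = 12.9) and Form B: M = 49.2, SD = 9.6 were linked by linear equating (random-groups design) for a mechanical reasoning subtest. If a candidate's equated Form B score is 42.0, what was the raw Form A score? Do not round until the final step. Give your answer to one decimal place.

39.1

Invert y = (SD_Y/SD_X)(x − M_X) + M_Y:
x = (SD_X/SD_Y)(y − M_Y) + M_X = (12.9/9.6)(42.0 − 49.2) + 48.8
x = 1.343750 × -7.200 + 48.8 = 39.1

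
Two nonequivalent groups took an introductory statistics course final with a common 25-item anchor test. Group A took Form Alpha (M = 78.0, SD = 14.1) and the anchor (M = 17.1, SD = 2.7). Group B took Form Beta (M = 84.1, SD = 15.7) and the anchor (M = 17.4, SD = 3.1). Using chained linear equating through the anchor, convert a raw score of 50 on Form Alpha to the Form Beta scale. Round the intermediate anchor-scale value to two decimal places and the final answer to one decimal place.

55.4

Form Alpha → anchor (Group A): v = (2.7/14.1)(50 − 78.0) + 17.1 = 11.74
anchor → Form Beta (Group B): y = (15.7/3.1)(11.74 − 17.4) + 84.1 = 55.4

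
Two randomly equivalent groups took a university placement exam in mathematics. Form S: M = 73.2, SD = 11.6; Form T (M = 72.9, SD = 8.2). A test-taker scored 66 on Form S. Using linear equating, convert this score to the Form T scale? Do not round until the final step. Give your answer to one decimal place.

Linear equating: y = (SD_Y/SD_X)(x − M_X) + M_Y
y = (8.2/11.6)(66 − 73.2) + 72.9
y = 0.706897 × -7.2 + 72.9 = -5.0897 + 72.9 = 67.8

67.8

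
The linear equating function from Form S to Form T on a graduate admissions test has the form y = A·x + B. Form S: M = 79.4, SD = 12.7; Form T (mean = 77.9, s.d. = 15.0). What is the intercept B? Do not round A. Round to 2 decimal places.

A = SD_Y / SD_X = 15.0 / 12.7 = 1.181102
B = M_Y − A·M_X = 77.9 − 1.181102 × 79.4 = -15.88

-15.88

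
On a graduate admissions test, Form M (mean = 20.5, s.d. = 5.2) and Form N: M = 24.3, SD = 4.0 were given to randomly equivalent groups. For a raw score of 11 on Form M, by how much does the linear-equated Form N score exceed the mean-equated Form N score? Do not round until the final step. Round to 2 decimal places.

2.19

Mean-equated: 11 + (24.3 − 20.5) = 14.80
Linear-equated: (4.0/5.2)(11 − 20.5) + 24.3 = 16.992
Difference = 16.992 − 14.80 = 2.19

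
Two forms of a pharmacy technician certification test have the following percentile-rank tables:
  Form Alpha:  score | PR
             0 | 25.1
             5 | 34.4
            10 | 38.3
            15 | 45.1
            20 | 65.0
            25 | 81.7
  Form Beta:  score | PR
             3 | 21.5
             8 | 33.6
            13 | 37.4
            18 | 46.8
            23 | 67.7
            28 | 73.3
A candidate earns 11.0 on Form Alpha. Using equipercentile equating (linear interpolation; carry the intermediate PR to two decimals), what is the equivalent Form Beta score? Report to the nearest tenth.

14.2

PR of 11.0 on Form Alpha: 38.3 + (11.0 − 10)/(15 − 10) × (45.1 − 38.3) = 39.66
On Form Beta, PR 39.66 falls between score 13 (PR 37.4) and 18 (PR 46.8).
Interpolate: 13 + (39.66 − 37.4)/(46.8 − 37.4) × (18 − 13) = 14.2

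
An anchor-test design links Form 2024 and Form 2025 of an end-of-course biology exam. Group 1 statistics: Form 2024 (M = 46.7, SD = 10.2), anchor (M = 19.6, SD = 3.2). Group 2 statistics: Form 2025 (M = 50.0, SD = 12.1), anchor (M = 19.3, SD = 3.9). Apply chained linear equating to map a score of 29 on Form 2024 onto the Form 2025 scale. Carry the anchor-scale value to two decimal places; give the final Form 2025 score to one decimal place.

Form 2024 → anchor (Group 1): v = (3.2/10.2)(29 − 46.7) + 19.6 = 14.05
anchor → Form 2025 (Group 2): y = (12.1/3.9)(14.05 − 19.3) + 50.0 = 33.7

33.7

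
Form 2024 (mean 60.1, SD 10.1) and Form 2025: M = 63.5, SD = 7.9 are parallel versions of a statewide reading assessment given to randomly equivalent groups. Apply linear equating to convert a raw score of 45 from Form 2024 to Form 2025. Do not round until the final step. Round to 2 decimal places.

51.69

Linear equating: y = (SD_Y/SD_X)(x − M_X) + M_Y
y = (7.9/10.1)(45 − 60.1) + 63.5
y = 0.782178 × -15.1 + 63.5 = -11.8109 + 63.5 = 51.69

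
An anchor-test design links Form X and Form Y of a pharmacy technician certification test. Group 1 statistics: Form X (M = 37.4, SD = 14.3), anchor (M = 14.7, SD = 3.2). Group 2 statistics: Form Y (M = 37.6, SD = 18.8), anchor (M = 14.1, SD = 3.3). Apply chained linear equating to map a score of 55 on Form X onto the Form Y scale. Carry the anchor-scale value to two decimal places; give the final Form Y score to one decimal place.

Form X → anchor (Group 1): v = (3.2/14.3)(55 − 37.4) + 14.7 = 18.64
anchor → Form Y (Group 2): y = (18.8/3.3)(18.64 − 14.1) + 37.6 = 63.5

63.5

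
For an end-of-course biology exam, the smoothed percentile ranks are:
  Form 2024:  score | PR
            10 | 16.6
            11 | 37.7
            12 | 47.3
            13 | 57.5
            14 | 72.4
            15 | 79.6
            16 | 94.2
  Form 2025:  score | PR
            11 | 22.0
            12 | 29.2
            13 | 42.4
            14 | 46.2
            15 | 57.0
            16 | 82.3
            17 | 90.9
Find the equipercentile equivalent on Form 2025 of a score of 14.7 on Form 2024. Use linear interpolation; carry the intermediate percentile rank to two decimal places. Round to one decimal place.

PR of 14.7 on Form 2024: 72.4 + (14.7 − 14)/(15 − 14) × (79.6 − 72.4) = 77.44
On Form 2025, PR 77.44 falls between score 15 (PR 57.0) and 16 (PR 82.3).
Interpolate: 15 + (77.44 − 57.0)/(82.3 − 57.0) × (16 − 15) = 15.8

15.8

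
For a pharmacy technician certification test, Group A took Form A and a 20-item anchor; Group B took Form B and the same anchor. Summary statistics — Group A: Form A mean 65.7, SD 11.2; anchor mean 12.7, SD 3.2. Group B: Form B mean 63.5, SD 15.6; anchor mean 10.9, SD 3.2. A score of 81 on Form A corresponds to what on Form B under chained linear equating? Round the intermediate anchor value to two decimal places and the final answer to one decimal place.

93.6

Form A → anchor (Group A): v = (3.2/11.2)(81 − 65.7) + 12.7 = 17.07
anchor → Form B (Group B): y = (15.6/3.2)(17.07 − 10.9) + 63.5 = 93.6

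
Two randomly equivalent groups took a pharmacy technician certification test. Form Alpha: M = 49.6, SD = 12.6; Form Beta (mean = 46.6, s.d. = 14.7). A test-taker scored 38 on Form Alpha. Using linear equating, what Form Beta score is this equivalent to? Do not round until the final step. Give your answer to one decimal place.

Linear equating: y = (SD_Y/SD_X)(x − M_X) + M_Y
y = (14.7/12.6)(38 − 49.6) + 46.6
y = 1.166667 × -11.6 + 46.6 = -13.5333 + 46.6 = 33.1

33.1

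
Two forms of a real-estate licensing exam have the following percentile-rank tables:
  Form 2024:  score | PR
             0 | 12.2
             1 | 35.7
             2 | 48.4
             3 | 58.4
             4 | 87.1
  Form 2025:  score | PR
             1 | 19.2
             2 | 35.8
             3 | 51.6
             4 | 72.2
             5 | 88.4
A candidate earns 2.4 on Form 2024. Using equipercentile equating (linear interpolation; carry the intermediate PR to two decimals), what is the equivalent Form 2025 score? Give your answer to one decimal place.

3.0

PR of 2.4 on Form 2024: 48.4 + (2.4 − 2)/(3 − 2) × (58.4 − 48.4) = 52.40
On Form 2025, PR 52.40 falls between score 3 (PR 51.6) and 4 (PR 72.2).
Interpolate: 3 + (52.40 − 51.6)/(72.2 − 51.6) × (4 − 3) = 3.0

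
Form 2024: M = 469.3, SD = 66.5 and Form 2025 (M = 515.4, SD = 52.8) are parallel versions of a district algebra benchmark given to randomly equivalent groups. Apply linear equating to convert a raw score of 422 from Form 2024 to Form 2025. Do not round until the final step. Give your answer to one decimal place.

477.8

Linear equating: y = (SD_Y/SD_X)(x − M_X) + M_Y
y = (52.8/66.5)(422 − 469.3) + 515.4
y = 0.793985 × -47.3 + 515.4 = -37.5555 + 515.4 = 477.8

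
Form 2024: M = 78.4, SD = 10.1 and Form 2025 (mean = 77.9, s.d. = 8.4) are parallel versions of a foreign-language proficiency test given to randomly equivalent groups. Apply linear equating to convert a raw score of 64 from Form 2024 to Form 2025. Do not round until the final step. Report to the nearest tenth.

65.9

Linear equating: y = (SD_Y/SD_X)(x − M_X) + M_Y
y = (8.4/10.1)(64 − 78.4) + 77.9
y = 0.831683 × -14.4 + 77.9 = -11.9762 + 77.9 = 65.9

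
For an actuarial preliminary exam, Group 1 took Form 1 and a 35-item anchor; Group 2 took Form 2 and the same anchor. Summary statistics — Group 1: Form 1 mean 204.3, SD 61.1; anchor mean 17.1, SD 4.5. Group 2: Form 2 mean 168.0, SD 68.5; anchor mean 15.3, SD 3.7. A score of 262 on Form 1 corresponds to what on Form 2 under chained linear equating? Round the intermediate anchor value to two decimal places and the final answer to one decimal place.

280.0

Form 1 → anchor (Group 1): v = (4.5/61.1)(262 − 204.3) + 17.1 = 21.35
anchor → Form 2 (Group 2): y = (68.5/3.7)(21.35 − 15.3) + 168.0 = 280.0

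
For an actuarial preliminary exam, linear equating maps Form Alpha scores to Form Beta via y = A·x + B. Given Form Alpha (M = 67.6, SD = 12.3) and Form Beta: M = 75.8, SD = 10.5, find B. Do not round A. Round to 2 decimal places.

A = SD_Y / SD_X = 10.5 / 12.3 = 0.853659
B = M_Y − A·M_X = 75.8 − 0.853659 × 67.6 = 18.09

18.09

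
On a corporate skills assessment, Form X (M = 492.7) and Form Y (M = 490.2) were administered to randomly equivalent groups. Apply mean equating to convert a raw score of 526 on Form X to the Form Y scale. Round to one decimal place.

Mean equating: y = x + (M_Y − M_X) = 526 + (490.2 − 492.7) = 523.5

523.5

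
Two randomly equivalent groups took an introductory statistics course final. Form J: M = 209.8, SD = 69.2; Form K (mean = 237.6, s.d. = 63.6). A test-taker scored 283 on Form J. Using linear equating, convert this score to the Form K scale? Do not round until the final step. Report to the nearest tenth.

304.9

Linear equating: y = (SD_Y/SD_X)(x − M_X) + M_Y
y = (63.6/69.2)(283 − 209.8) + 237.6
y = 0.919075 × 73.2 + 237.6 = 67.2763 + 237.6 = 304.9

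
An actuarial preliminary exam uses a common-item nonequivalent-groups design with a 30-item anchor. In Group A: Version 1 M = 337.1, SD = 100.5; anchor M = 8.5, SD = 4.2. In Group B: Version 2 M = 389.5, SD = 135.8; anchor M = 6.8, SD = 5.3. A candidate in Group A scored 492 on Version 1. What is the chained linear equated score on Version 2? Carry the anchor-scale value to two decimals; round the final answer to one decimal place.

598.8

Version 1 → anchor (Group A): v = (4.2/100.5)(492 − 337.1) + 8.5 = 14.97
anchor → Version 2 (Group B): y = (135.8/5.3)(14.97 − 6.8) + 389.5 = 598.8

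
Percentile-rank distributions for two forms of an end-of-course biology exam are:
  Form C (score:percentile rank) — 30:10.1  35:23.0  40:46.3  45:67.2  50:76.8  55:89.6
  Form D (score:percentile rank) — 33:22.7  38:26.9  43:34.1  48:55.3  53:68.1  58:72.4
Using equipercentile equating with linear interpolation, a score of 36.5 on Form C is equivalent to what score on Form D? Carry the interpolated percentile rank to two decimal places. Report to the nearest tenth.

40.1

PR of 36.5 on Form C: 23.0 + (36.5 − 35)/(40 − 35) × (46.3 − 23.0) = 29.99
On Form D, PR 29.99 falls between score 38 (PR 26.9) and 43 (PR 34.1).
Interpolate: 38 + (29.99 − 26.9)/(34.1 − 26.9) × (43 − 38) = 40.1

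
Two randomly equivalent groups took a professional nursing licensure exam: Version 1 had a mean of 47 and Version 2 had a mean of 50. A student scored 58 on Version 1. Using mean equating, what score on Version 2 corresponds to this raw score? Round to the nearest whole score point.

Mean equating: y = x + (M_Y − M_X) = 58 + (50 − 47) = 61

61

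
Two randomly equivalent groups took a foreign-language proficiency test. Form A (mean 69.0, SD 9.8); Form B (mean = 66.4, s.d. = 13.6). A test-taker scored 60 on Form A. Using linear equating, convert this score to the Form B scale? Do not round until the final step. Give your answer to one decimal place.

Linear equating: y = (SD_Y/SD_X)(x − M_X) + M_Y
y = (13.6/9.8)(60 − 69.0) + 66.4
y = 1.387755 × -9.0 + 66.4 = -12.4898 + 66.4 = 53.9

53.9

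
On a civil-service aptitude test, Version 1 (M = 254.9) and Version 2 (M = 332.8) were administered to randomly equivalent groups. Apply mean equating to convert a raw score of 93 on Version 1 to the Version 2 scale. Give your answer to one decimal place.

170.9

Mean equating: y = x + (M_Y − M_X) = 93 + (332.8 − 254.9) = 170.9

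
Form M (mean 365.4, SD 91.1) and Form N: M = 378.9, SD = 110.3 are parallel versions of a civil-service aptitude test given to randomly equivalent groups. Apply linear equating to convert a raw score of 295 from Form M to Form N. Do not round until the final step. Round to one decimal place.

293.7

Linear equating: y = (SD_Y/SD_X)(x − M_X) + M_Y
y = (110.3/91.1)(295 − 365.4) + 378.9
y = 1.210757 × -70.4 + 378.9 = -85.2373 + 378.9 = 293.7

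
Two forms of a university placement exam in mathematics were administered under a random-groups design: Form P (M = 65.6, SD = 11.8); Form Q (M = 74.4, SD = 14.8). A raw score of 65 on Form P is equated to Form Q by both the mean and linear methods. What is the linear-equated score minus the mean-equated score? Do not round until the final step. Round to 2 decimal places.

-0.15

Mean-equated: 65 + (74.4 − 65.6) = 73.80
Linear-equated: (14.8/11.8)(65 − 65.6) + 74.4 = 73.647
Difference = 73.647 − 73.80 = -0.15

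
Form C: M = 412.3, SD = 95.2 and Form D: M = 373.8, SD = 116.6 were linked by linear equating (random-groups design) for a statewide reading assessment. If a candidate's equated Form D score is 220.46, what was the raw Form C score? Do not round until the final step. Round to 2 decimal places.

Invert y = (SD_Y/SD_X)(x − M_X) + M_Y:
x = (SD_X/SD_Y)(y − M_Y) + M_X = (95.2/116.6)(220.46 − 373.8) + 412.3
x = 0.816467 × -153.340 + 412.3 = 287.10

287.10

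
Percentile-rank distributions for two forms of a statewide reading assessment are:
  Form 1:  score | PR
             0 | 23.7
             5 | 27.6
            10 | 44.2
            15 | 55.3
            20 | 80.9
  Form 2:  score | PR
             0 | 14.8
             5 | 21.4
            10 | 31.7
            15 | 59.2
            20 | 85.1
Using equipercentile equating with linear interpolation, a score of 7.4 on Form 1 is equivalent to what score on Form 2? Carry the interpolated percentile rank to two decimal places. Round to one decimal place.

10.7

PR of 7.4 on Form 1: 27.6 + (7.4 − 5)/(10 − 5) × (44.2 − 27.6) = 35.57
On Form 2, PR 35.57 falls between score 10 (PR 31.7) and 15 (PR 59.2).
Interpolate: 10 + (35.57 − 31.7)/(59.2 − 31.7) × (15 − 10) = 10.7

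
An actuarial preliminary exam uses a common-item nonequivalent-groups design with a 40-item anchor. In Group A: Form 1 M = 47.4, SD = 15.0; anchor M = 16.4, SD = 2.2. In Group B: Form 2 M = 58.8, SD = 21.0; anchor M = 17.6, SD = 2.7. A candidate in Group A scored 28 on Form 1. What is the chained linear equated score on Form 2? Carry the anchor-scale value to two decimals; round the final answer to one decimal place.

Form 1 → anchor (Group A): v = (2.2/15.0)(28 − 47.4) + 16.4 = 13.55
anchor → Form 2 (Group B): y = (21.0/2.7)(13.55 − 17.6) + 58.8 = 27.3

27.3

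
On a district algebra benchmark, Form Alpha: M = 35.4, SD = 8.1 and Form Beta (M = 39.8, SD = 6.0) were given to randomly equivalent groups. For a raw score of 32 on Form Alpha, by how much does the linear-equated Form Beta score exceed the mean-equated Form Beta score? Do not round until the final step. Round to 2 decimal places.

0.88

Mean-equated: 32 + (39.8 − 35.4) = 36.40
Linear-equated: (6.0/8.1)(32 − 35.4) + 39.8 = 37.281
Difference = 37.281 − 36.40 = 0.88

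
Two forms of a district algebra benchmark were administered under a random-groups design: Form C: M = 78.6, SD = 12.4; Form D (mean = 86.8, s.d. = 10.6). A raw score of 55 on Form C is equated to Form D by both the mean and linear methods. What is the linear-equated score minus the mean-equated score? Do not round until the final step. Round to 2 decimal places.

3.43

Mean-equated: 55 + (86.8 − 78.6) = 63.20
Linear-equated: (10.6/12.4)(55 − 78.6) + 86.8 = 66.626
Difference = 66.626 − 63.20 = 3.43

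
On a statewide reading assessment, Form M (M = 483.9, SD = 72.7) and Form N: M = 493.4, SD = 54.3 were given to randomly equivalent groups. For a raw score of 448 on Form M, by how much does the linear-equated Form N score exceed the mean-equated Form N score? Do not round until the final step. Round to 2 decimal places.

Mean-equated: 448 + (493.4 − 483.9) = 457.50
Linear-equated: (54.3/72.7)(448 − 483.9) + 493.4 = 466.586
Difference = 466.586 − 457.50 = 9.09

9.09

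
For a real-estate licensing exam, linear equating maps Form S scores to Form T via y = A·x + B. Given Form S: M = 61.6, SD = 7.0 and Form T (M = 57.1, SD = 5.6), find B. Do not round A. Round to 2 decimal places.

A = SD_Y / SD_X = 5.6 / 7.0 = 0.800000
B = M_Y − A·M_X = 57.1 − 0.800000 × 61.6 = 7.82

7.82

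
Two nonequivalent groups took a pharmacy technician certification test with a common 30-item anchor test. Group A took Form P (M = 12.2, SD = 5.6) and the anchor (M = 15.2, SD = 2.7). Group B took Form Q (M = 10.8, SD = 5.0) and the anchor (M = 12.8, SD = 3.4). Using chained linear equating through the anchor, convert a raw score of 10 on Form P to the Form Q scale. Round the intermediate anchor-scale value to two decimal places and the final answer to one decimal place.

12.8

Form P → anchor (Group A): v = (2.7/5.6)(10 − 12.2) + 15.2 = 14.14
anchor → Form Q (Group B): y = (5.0/3.4)(14.14 − 12.8) + 10.8 = 12.8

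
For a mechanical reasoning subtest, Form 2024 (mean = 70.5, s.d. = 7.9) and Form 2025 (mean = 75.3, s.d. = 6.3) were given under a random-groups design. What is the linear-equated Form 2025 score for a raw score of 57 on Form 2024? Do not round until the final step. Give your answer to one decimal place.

Linear equating: y = (SD_Y/SD_X)(x − M_X) + M_Y
y = (6.3/7.9)(57 − 70.5) + 75.3
y = 0.797468 × -13.5 + 75.3 = -10.7658 + 75.3 = 64.5

64.5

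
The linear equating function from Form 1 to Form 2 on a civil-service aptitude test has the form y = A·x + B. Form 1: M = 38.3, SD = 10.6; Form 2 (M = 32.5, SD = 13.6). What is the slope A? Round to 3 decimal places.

1.283

A = SD_Y / SD_X = 13.6 / 10.6 = 1.283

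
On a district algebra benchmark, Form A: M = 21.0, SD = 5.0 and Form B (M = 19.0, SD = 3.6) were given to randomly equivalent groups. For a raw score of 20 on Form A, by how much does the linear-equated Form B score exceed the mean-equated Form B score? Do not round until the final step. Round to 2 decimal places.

0.28

Mean-equated: 20 + (19.0 − 21.0) = 18.00
Linear-equated: (3.6/5.0)(20 − 21.0) + 19.0 = 18.280
Difference = 18.280 − 18.00 = 0.28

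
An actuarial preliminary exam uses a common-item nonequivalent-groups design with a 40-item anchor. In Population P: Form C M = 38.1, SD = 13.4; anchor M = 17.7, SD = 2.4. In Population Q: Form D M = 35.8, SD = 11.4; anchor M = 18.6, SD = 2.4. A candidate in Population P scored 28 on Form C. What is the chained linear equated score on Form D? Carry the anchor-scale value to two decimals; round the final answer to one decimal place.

Form C → anchor (Population P): v = (2.4/13.4)(28 − 38.1) + 17.7 = 15.89
anchor → Form D (Population Q): y = (11.4/2.4)(15.89 − 18.6) + 35.8 = 22.9

22.9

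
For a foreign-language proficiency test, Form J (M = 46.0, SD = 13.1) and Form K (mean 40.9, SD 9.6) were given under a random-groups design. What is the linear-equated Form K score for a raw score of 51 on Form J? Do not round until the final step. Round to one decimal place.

Linear equating: y = (SD_Y/SD_X)(x − M_X) + M_Y
y = (9.6/13.1)(51 − 46.0) + 40.9
y = 0.732824 × 5.0 + 40.9 = 3.6641 + 40.9 = 44.6

44.6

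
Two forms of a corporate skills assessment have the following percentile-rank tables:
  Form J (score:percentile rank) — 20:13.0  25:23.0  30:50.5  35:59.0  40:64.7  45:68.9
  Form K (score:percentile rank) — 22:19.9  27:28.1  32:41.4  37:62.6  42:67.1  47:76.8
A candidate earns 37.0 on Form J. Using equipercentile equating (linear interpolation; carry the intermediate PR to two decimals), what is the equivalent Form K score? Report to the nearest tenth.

PR of 37.0 on Form J: 59.0 + (37.0 − 35)/(40 − 35) × (64.7 − 59.0) = 61.28
On Form K, PR 61.28 falls between score 32 (PR 41.4) and 37 (PR 62.6).
Interpolate: 32 + (61.28 − 41.4)/(62.6 − 41.4) × (37 − 32) = 36.7

36.7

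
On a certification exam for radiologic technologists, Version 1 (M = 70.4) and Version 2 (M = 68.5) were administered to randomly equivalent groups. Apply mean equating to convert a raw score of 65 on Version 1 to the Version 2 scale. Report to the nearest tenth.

63.1

Mean equating: y = x + (M_Y − M_X) = 65 + (68.5 − 70.4) = 63.1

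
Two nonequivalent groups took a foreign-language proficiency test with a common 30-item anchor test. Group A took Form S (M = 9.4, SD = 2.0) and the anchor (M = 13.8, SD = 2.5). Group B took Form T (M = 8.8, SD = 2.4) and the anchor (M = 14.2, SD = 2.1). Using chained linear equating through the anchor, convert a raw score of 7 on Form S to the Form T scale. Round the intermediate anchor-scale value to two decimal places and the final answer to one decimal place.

4.9

Form S → anchor (Group A): v = (2.5/2.0)(7 − 9.4) + 13.8 = 10.80
anchor → Form T (Group B): y = (2.4/2.1)(10.80 − 14.2) + 8.8 = 4.9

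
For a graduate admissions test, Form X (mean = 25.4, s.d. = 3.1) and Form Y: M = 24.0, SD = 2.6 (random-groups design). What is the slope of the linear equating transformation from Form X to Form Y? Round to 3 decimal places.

A = SD_Y / SD_X = 2.6 / 3.1 = 0.839

0.839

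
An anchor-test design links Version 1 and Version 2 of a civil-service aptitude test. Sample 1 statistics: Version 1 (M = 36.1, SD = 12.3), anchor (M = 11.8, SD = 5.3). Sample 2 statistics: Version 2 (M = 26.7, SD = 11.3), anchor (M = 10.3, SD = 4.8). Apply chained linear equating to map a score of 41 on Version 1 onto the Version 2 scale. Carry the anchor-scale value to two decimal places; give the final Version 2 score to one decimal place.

Version 1 → anchor (Sample 1): v = (5.3/12.3)(41 − 36.1) + 11.8 = 13.91
anchor → Version 2 (Sample 2): y = (11.3/4.8)(13.91 − 10.3) + 26.7 = 35.2

35.2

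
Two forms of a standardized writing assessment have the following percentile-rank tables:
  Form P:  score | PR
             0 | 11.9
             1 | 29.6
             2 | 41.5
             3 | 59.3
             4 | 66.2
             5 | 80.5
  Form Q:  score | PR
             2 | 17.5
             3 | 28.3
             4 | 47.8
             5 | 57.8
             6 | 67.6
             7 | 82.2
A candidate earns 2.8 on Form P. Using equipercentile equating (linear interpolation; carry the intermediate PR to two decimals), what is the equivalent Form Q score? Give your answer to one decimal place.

PR of 2.8 on Form P: 41.5 + (2.8 − 2)/(3 − 2) × (59.3 − 41.5) = 55.74
On Form Q, PR 55.74 falls between score 4 (PR 47.8) and 5 (PR 57.8).
Interpolate: 4 + (55.74 − 47.8)/(57.8 − 47.8) × (5 − 4) = 4.8

4.8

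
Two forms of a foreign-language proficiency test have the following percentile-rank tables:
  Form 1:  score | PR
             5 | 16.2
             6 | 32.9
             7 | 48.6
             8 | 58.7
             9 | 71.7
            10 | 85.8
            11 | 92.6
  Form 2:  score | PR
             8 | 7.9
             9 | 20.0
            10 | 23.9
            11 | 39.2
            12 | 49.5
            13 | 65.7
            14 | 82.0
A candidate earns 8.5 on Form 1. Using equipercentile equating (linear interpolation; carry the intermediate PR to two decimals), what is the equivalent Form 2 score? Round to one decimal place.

13.0

PR of 8.5 on Form 1: 58.7 + (8.5 − 8)/(9 − 8) × (71.7 − 58.7) = 65.20
On Form 2, PR 65.20 falls between score 12 (PR 49.5) and 13 (PR 65.7).
Interpolate: 12 + (65.20 − 49.5)/(65.7 − 49.5) × (13 − 12) = 13.0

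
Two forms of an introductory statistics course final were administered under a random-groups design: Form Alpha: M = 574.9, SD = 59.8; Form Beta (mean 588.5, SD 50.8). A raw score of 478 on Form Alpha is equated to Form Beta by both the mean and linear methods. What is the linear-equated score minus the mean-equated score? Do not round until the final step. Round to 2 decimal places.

14.58

Mean-equated: 478 + (588.5 − 574.9) = 491.60
Linear-equated: (50.8/59.8)(478 − 574.9) + 588.5 = 506.184
Difference = 506.184 − 491.60 = 14.58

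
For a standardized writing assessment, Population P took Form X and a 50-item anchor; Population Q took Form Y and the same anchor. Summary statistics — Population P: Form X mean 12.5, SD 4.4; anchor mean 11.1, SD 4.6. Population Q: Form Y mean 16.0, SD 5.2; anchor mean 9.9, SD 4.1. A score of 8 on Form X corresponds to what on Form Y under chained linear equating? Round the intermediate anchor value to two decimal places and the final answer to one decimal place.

11.6

Form X → anchor (Population P): v = (4.6/4.4)(8 − 12.5) + 11.1 = 6.40
anchor → Form Y (Population Q): y = (5.2/4.1)(6.40 − 9.9) + 16.0 = 11.6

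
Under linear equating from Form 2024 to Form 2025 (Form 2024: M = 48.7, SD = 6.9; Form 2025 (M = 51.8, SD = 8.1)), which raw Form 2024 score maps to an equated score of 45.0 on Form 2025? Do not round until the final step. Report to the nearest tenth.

Invert y = (SD_Y/SD_X)(x − M_X) + M_Y:
x = (SD_X/SD_Y)(y − M_Y) + M_X = (6.9/8.1)(45.0 − 51.8) + 48.7
x = 0.851852 × -6.800 + 48.7 = 42.9

42.9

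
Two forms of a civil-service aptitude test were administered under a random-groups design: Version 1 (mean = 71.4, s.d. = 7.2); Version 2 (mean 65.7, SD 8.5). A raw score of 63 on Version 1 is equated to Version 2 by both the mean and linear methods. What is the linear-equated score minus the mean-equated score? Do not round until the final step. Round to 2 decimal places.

Mean-equated: 63 + (65.7 − 71.4) = 57.30
Linear-equated: (8.5/7.2)(63 − 71.4) + 65.7 = 55.783
Difference = 55.783 − 57.30 = -1.52

-1.52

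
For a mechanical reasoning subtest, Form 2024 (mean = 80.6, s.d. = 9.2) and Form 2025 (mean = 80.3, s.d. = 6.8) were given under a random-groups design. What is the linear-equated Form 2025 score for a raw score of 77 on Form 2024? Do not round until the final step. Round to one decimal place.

Linear equating: y = (SD_Y/SD_X)(x − M_X) + M_Y
y = (6.8/9.2)(77 − 80.6) + 80.3
y = 0.739130 × -3.6 + 80.3 = -2.6609 + 80.3 = 77.6

77.6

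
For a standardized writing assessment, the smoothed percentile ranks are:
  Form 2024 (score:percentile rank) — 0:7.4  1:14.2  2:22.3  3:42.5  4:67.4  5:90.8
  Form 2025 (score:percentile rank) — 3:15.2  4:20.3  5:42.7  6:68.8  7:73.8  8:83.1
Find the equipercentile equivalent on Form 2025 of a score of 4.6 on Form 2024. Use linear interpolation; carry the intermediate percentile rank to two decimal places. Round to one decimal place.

PR of 4.6 on Form 2024: 67.4 + (4.6 − 4)/(5 − 4) × (90.8 − 67.4) = 81.44
On Form 2025, PR 81.44 falls between score 7 (PR 73.8) and 8 (PR 83.1).
Interpolate: 7 + (81.44 − 73.8)/(83.1 − 73.8) × (8 − 7) = 7.8

7.8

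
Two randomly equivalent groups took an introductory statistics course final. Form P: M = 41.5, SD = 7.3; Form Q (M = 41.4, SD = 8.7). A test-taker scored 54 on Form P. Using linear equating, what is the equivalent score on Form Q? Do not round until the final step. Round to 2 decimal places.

56.30

Linear equating: y = (SD_Y/SD_X)(x − M_X) + M_Y
y = (8.7/7.3)(54 − 41.5) + 41.4
y = 1.191781 × 12.5 + 41.4 = 14.8973 + 41.4 = 56.30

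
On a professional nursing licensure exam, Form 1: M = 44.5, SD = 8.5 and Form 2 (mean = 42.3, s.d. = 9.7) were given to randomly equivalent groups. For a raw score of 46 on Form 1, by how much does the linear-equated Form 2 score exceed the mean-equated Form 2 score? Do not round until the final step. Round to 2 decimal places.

Mean-equated: 46 + (42.3 − 44.5) = 43.80
Linear-equated: (9.7/8.5)(46 − 44.5) + 42.3 = 44.012
Difference = 44.012 − 43.80 = 0.21

0.21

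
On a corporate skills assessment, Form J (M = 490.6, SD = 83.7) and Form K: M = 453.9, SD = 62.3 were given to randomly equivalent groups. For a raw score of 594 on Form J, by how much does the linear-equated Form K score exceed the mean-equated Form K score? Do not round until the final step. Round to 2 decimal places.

-26.44

Mean-equated: 594 + (453.9 − 490.6) = 557.30
Linear-equated: (62.3/83.7)(594 − 490.6) + 453.9 = 530.863
Difference = 530.863 − 557.30 = -26.44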